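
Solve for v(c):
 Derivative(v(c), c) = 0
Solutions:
 v(c) = C1


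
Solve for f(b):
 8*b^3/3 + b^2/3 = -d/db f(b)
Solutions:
 f(b) = C1 - 2*b^4/3 - b^3/9


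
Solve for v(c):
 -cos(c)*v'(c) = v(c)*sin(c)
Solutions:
 v(c) = C1*cos(c)


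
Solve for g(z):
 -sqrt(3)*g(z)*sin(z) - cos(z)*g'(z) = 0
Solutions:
 g(z) = C1*cos(z)^(sqrt(3))


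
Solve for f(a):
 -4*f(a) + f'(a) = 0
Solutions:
 f(a) = C1*exp(4*a)


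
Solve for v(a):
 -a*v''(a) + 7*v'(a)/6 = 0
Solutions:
 v(a) = C1 + C2*a^(13/6)


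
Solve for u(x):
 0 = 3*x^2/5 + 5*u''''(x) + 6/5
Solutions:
 u(x) = C1 + C2*x + C3*x^2 + C4*x^3 - x^6/3000 - x^4/100


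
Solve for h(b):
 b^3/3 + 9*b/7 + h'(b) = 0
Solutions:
 h(b) = C1 - b^4/12 - 9*b^2/14


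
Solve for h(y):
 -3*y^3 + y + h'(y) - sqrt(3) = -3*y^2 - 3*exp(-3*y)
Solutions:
 h(y) = C1 + 3*y^4/4 - y^3 - y^2/2 + sqrt(3)*y + exp(-3*y)


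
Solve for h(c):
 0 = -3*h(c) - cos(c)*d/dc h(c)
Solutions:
 h(c) = C1*(sin(c) - 1)^(3/2)/(sin(c) + 1)^(3/2)


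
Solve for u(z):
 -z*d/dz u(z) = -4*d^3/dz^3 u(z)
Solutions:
 u(z) = C1 + Integral(C2*airyai(2^(1/3)*z/2) + C3*airybi(2^(1/3)*z/2), z)


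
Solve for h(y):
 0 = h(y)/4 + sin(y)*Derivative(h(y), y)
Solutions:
 h(y) = C1*(cos(y) + 1)^(1/8)/(cos(y) - 1)^(1/8)


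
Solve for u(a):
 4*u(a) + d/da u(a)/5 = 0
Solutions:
 u(a) = C1*exp(-20*a)


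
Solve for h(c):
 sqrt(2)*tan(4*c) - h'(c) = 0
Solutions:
 h(c) = C1 - sqrt(2)*log(cos(4*c))/4


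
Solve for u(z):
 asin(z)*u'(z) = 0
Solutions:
 u(z) = C1


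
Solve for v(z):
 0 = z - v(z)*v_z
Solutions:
 v(z) = -sqrt(C1 + z^2)
 v(z) = sqrt(C1 + z^2)


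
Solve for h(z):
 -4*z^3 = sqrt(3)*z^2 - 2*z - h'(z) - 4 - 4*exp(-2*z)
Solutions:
 h(z) = C1 + z^4 + sqrt(3)*z^3/3 - z^2 - 4*z + 2*exp(-2*z)


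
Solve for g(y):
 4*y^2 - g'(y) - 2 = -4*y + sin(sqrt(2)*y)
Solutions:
 g(y) = C1 + 4*y^3/3 + 2*y^2 - 2*y + sqrt(2)*cos(sqrt(2)*y)/2


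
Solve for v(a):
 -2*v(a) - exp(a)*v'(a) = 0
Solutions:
 v(a) = C1*exp(2*exp(-a))


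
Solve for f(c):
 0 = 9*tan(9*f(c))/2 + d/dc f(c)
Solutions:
 f(c) = -asin(C1*exp(-81*c/2))/9 + pi/9
 f(c) = asin(C1*exp(-81*c/2))/9


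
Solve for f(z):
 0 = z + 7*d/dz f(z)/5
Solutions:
 f(z) = C1 - 5*z^2/14


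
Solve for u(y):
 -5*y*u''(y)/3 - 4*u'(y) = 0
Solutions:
 u(y) = C1 + C2/y^(7/5)


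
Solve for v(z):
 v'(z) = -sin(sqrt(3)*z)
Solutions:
 v(z) = C1 + sqrt(3)*cos(sqrt(3)*z)/3


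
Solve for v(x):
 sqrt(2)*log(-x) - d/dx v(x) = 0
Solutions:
 v(x) = C1 + sqrt(2)*x*log(-x) - sqrt(2)*x


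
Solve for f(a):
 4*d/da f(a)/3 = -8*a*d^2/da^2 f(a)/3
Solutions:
 f(a) = C1 + C2*sqrt(a)


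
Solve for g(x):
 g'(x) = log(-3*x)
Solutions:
 g(x) = C1 + x*log(-x) + x*(-1 + log(3))


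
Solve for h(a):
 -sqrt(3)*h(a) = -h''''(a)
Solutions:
 h(a) = C1*exp(-3^(1/8)*a) + C2*exp(3^(1/8)*a) + C3*sin(3^(1/8)*a) + C4*cos(3^(1/8)*a)


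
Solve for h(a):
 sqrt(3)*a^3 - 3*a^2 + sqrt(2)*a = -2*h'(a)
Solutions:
 h(a) = C1 - sqrt(3)*a^4/8 + a^3/2 - sqrt(2)*a^2/4


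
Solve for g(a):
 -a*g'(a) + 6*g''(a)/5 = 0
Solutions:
 g(a) = C1 + C2*erfi(sqrt(15)*a/6)


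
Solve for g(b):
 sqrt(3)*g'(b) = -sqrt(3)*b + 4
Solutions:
 g(b) = C1 - b^2/2 + 4*sqrt(3)*b/3


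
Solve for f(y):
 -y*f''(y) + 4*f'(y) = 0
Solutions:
 f(y) = C1 + C2*y^5


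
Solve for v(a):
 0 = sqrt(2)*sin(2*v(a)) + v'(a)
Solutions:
 v(a) = pi - acos((-C1 - exp(4*sqrt(2)*a))/(C1 - exp(4*sqrt(2)*a)))/2
 v(a) = acos((-C1 - exp(4*sqrt(2)*a))/(C1 - exp(4*sqrt(2)*a)))/2


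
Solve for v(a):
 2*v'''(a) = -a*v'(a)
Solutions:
 v(a) = C1 + Integral(C2*airyai(-2^(2/3)*a/2) + C3*airybi(-2^(2/3)*a/2), a)


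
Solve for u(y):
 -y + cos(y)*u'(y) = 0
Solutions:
 u(y) = C1 + Integral(y/cos(y), y)


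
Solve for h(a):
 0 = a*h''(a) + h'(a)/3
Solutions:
 h(a) = C1 + C2*a^(2/3)


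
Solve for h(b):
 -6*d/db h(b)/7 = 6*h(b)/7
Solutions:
 h(b) = C1*exp(-b)


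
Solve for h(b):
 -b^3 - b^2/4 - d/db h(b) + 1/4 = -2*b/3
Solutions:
 h(b) = C1 - b^4/4 - b^3/12 + b^2/3 + b/4


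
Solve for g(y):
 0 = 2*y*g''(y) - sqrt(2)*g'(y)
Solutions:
 g(y) = C1 + C2*y^(sqrt(2)/2 + 1)


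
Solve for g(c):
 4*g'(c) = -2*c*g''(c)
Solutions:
 g(c) = C1 + C2/c


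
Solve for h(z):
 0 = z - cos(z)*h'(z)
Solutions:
 h(z) = C1 + Integral(z/cos(z), z)


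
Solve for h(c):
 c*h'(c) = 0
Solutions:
 h(c) = C1


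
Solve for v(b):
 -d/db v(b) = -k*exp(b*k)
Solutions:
 v(b) = C1 + exp(b*k)


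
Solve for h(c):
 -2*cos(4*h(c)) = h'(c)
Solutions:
 h(c) = -asin((C1 + exp(16*c))/(C1 - exp(16*c)))/4 + pi/4
 h(c) = asin((C1 + exp(16*c))/(C1 - exp(16*c)))/4


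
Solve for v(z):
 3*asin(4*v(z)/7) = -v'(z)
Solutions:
 Integral(1/asin(4*_y/7), (_y, v(z))) = C1 - 3*z


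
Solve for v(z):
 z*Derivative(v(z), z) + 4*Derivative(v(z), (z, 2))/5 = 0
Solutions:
 v(z) = C1 + C2*erf(sqrt(10)*z/4)


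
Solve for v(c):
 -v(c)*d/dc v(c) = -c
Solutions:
 v(c) = -sqrt(C1 + c^2)
 v(c) = sqrt(C1 + c^2)


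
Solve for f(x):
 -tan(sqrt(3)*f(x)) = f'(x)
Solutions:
 f(x) = sqrt(3)*(pi - asin(C1*exp(-sqrt(3)*x)))/3
 f(x) = sqrt(3)*asin(C1*exp(-sqrt(3)*x))/3


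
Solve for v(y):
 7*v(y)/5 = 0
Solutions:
 v(y) = 0


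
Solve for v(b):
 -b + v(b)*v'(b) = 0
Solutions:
 v(b) = -sqrt(C1 + b^2)
 v(b) = sqrt(C1 + b^2)


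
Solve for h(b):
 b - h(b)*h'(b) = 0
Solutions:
 h(b) = -sqrt(C1 + b^2)
 h(b) = sqrt(C1 + b^2)


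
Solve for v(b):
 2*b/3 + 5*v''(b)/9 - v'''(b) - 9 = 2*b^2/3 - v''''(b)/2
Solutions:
 v(b) = C1 + C2*b + b^4/10 + 13*b^3/25 + 2457*b^2/250 + (C3*sin(b/3) + C4*cos(b/3))*exp(b)


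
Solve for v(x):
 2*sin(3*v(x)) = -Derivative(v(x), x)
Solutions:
 v(x) = -acos((-C1 - exp(12*x))/(C1 - exp(12*x)))/3 + 2*pi/3
 v(x) = acos((-C1 - exp(12*x))/(C1 - exp(12*x)))/3


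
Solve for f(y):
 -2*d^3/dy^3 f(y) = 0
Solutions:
 f(y) = C1 + C2*y + C3*y^2


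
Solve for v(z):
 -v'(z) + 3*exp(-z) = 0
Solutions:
 v(z) = C1 - 3*exp(-z)


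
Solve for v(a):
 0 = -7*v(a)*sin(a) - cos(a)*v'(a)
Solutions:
 v(a) = C1*cos(a)^7


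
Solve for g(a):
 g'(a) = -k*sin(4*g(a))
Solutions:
 g(a) = -acos((-C1 - exp(8*a*k))/(C1 - exp(8*a*k)))/4 + pi/2
 g(a) = acos((-C1 - exp(8*a*k))/(C1 - exp(8*a*k)))/4


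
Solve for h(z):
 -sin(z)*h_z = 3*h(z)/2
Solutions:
 h(z) = C1*(cos(z) + 1)^(3/4)/(cos(z) - 1)^(3/4)


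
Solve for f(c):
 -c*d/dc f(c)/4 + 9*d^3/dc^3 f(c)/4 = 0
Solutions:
 f(c) = C1 + Integral(C2*airyai(3^(1/3)*c/3) + C3*airybi(3^(1/3)*c/3), c)


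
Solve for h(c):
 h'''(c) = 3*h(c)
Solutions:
 h(c) = C3*exp(3^(1/3)*c) + (C1*sin(3^(5/6)*c/2) + C2*cos(3^(5/6)*c/2))*exp(-3^(1/3)*c/2)


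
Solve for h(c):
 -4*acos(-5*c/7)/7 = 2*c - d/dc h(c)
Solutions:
 h(c) = C1 + c^2 + 4*c*acos(-5*c/7)/7 + 4*sqrt(49 - 25*c^2)/35


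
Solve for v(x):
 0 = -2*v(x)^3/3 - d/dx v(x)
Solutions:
 v(x) = -sqrt(6)*sqrt(-1/(C1 - 2*x))/2
 v(x) = sqrt(6)*sqrt(-1/(C1 - 2*x))/2


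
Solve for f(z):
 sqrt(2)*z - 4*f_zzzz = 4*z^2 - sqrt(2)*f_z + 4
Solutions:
 f(z) = C1 + C4*exp(sqrt(2)*z/2) + 2*sqrt(2)*z^3/3 - z^2/2 + 2*sqrt(2)*z + (C2*sin(sqrt(6)*z/4) + C3*cos(sqrt(6)*z/4))*exp(-sqrt(2)*z/4)


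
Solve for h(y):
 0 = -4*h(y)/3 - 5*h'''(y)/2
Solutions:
 h(y) = C3*exp(-2*15^(2/3)*y/15) + (C1*sin(3^(1/6)*5^(2/3)*y/5) + C2*cos(3^(1/6)*5^(2/3)*y/5))*exp(15^(2/3)*y/15)


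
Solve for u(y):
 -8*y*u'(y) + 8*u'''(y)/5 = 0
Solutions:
 u(y) = C1 + Integral(C2*airyai(5^(1/3)*y) + C3*airybi(5^(1/3)*y), y)


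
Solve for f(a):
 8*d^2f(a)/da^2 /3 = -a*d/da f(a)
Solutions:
 f(a) = C1 + C2*erf(sqrt(3)*a/4)


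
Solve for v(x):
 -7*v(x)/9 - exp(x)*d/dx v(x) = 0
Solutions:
 v(x) = C1*exp(7*exp(-x)/9)


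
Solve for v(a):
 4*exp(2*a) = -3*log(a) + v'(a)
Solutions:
 v(a) = C1 + 3*a*log(a) - 3*a + 2*exp(2*a)


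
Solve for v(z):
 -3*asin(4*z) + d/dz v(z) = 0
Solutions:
 v(z) = C1 + 3*z*asin(4*z) + 3*sqrt(1 - 16*z^2)/4


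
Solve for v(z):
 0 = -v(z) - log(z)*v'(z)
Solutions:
 v(z) = C1*exp(-li(z))


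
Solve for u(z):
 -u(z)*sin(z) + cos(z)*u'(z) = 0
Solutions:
 u(z) = C1/cos(z)


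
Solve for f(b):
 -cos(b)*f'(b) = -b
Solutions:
 f(b) = C1 + Integral(b/cos(b), b)


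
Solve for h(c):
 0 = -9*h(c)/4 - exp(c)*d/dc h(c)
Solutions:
 h(c) = C1*exp(9*exp(-c)/4)


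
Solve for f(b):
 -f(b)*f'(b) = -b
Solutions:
 f(b) = -sqrt(C1 + b^2)
 f(b) = sqrt(C1 + b^2)


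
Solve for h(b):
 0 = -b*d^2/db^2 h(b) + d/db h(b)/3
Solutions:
 h(b) = C1 + C2*b^(4/3)


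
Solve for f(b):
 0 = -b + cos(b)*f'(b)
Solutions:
 f(b) = C1 + Integral(b/cos(b), b)


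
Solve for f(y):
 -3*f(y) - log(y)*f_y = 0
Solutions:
 f(y) = C1*exp(-3*li(y))


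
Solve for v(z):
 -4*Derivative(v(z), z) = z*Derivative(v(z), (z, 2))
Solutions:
 v(z) = C1 + C2/z^3


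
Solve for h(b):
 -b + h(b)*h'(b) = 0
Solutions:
 h(b) = -sqrt(C1 + b^2)
 h(b) = sqrt(C1 + b^2)


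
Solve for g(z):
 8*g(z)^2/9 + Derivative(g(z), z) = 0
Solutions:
 g(z) = 9/(C1 + 8*z)


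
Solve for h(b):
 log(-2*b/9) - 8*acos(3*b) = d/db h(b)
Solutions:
 h(b) = C1 + b*log(-b) - 8*b*acos(3*b) - 2*b*log(3) - b + b*log(2) + 8*sqrt(1 - 9*b^2)/3


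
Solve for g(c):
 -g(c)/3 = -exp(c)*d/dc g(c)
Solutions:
 g(c) = C1*exp(-exp(-c)/3)


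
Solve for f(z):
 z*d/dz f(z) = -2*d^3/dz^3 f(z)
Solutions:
 f(z) = C1 + Integral(C2*airyai(-2^(2/3)*z/2) + C3*airybi(-2^(2/3)*z/2), z)


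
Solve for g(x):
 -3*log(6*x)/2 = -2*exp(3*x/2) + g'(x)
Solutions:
 g(x) = C1 - 3*x*log(x)/2 + 3*x*(1 - log(6))/2 + 4*exp(3*x/2)/3


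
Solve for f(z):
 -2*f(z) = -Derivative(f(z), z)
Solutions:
 f(z) = C1*exp(2*z)


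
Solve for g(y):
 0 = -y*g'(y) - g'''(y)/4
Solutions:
 g(y) = C1 + Integral(C2*airyai(-2^(2/3)*y) + C3*airybi(-2^(2/3)*y), y)


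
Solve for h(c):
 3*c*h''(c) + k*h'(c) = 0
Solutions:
 h(c) = C1 + c^(1 - re(k)/3)*(C2*sin(log(c)*Abs(im(k))/3) + C3*cos(log(c)*im(k)/3))


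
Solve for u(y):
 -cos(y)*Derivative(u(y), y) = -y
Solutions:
 u(y) = C1 + Integral(y/cos(y), y)


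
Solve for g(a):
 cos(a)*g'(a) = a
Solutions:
 g(a) = C1 + Integral(a/cos(a), a)


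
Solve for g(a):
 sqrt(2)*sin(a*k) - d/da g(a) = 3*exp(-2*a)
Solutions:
 g(a) = C1 + 3*exp(-2*a)/2 - sqrt(2)*cos(a*k)/k


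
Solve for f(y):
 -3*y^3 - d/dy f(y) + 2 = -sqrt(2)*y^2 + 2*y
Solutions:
 f(y) = C1 - 3*y^4/4 + sqrt(2)*y^3/3 - y^2 + 2*y


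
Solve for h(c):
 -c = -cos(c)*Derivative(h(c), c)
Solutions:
 h(c) = C1 + Integral(c/cos(c), c)


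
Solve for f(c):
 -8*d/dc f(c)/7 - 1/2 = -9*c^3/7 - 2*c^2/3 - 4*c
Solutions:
 f(c) = C1 + 9*c^4/32 + 7*c^3/36 + 7*c^2/4 - 7*c/16


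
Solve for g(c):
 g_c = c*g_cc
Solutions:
 g(c) = C1 + C2*c^2


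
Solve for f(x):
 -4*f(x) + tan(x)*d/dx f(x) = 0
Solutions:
 f(x) = C1*sin(x)^4


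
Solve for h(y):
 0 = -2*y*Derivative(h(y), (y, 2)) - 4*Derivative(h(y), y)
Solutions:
 h(y) = C1 + C2/y


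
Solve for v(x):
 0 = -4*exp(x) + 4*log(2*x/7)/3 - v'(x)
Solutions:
 v(x) = C1 + 4*x*log(x)/3 + 4*x*(-log(7) - 1 + log(2))/3 - 4*exp(x)


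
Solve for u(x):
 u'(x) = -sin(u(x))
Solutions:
 u(x) = -acos((-C1 - exp(2*x))/(C1 - exp(2*x))) + 2*pi
 u(x) = acos((-C1 - exp(2*x))/(C1 - exp(2*x)))


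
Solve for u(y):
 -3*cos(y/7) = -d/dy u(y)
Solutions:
 u(y) = C1 + 21*sin(y/7)


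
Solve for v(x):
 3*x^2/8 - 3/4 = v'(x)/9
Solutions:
 v(x) = C1 + 9*x^3/8 - 27*x/4


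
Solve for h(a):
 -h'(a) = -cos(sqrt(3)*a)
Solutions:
 h(a) = C1 + sqrt(3)*sin(sqrt(3)*a)/3


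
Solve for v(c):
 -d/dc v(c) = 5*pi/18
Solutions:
 v(c) = C1 - 5*pi*c/18


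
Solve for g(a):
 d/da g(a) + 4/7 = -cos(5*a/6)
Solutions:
 g(a) = C1 - 4*a/7 - 6*sin(5*a/6)/5


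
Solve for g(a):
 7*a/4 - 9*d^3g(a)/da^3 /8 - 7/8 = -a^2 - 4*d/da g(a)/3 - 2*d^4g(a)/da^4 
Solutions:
 g(a) = C1 + C2*exp(a*(27*3^(1/3)/(64*sqrt(3934) + 4015)^(1/3) + 18 + 3^(2/3)*(64*sqrt(3934) + 4015)^(1/3))/96)*sin(3^(1/6)*a*(-(64*sqrt(3934) + 4015)^(1/3) + 9*3^(2/3)/(64*sqrt(3934) + 4015)^(1/3))/32) + C3*exp(a*(27*3^(1/3)/(64*sqrt(3934) + 4015)^(1/3) + 18 + 3^(2/3)*(64*sqrt(3934) + 4015)^(1/3))/96)*cos(3^(1/6)*a*(-(64*sqrt(3934) + 4015)^(1/3) + 9*3^(2/3)/(64*sqrt(3934) + 4015)^(1/3))/32) + C4*exp(a*(-3^(2/3)*(64*sqrt(3934) + 4015)^(1/3) - 27*3^(1/3)/(64*sqrt(3934) + 4015)^(1/3) + 9)/48) - a^3/4 - 21*a^2/32 - 39*a/64


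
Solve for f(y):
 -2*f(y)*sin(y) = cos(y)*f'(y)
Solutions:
 f(y) = C1*cos(y)^2


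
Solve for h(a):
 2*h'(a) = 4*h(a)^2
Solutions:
 h(a) = -1/(C1 + 2*a)


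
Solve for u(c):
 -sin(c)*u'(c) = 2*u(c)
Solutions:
 u(c) = C1*(cos(c) + 1)/(cos(c) - 1)


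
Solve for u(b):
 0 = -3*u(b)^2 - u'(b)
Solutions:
 u(b) = 1/(C1 + 3*b)


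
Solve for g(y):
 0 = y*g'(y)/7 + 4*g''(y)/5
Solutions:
 g(y) = C1 + C2*erf(sqrt(70)*y/28)


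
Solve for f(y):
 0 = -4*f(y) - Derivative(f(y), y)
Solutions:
 f(y) = C1*exp(-4*y)


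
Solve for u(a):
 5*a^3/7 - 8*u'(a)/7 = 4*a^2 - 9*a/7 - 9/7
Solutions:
 u(a) = C1 + 5*a^4/32 - 7*a^3/6 + 9*a^2/16 + 9*a/8


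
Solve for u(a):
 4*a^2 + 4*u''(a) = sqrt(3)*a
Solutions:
 u(a) = C1 + C2*a - a^4/12 + sqrt(3)*a^3/24


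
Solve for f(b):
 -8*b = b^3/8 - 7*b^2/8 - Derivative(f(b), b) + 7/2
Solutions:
 f(b) = C1 + b^4/32 - 7*b^3/24 + 4*b^2 + 7*b/2


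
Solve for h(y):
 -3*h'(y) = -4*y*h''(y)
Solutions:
 h(y) = C1 + C2*y^(7/4)


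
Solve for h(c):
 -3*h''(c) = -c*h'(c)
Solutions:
 h(c) = C1 + C2*erfi(sqrt(6)*c/6)


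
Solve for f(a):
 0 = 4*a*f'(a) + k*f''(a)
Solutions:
 f(a) = C1 + C2*sqrt(k)*erf(sqrt(2)*a*sqrt(1/k))


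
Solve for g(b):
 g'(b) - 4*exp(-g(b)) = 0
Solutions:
 g(b) = log(C1 + 4*b)


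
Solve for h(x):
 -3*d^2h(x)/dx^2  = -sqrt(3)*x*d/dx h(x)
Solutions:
 h(x) = C1 + C2*erfi(sqrt(2)*3^(3/4)*x/6)


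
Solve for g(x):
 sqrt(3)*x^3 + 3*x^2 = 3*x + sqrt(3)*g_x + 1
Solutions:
 g(x) = C1 + x^4/4 + sqrt(3)*x^3/3 - sqrt(3)*x^2/2 - sqrt(3)*x/3


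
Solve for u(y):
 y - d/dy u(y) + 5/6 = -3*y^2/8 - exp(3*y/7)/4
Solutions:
 u(y) = C1 + y^3/8 + y^2/2 + 5*y/6 + 7*exp(3*y/7)/12


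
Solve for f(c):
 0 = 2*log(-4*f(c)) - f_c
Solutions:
 -Integral(1/(log(-_y) + 2*log(2)), (_y, f(c)))/2 = C1 - c


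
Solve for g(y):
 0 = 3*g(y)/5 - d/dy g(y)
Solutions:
 g(y) = C1*exp(3*y/5)


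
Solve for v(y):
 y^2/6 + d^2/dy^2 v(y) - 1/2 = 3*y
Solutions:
 v(y) = C1 + C2*y - y^4/72 + y^3/2 + y^2/4


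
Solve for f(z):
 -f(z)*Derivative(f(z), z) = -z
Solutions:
 f(z) = -sqrt(C1 + z^2)
 f(z) = sqrt(C1 + z^2)


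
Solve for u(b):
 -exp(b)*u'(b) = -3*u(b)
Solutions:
 u(b) = C1*exp(-3*exp(-b))


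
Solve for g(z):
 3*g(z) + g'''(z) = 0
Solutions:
 g(z) = C3*exp(-3^(1/3)*z) + (C1*sin(3^(5/6)*z/2) + C2*cos(3^(5/6)*z/2))*exp(3^(1/3)*z/2)


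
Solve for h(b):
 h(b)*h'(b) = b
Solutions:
 h(b) = -sqrt(C1 + b^2)
 h(b) = sqrt(C1 + b^2)


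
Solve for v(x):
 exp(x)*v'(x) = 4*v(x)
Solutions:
 v(x) = C1*exp(-4*exp(-x))


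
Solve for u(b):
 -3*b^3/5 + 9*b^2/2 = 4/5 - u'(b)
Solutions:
 u(b) = C1 + 3*b^4/20 - 3*b^3/2 + 4*b/5


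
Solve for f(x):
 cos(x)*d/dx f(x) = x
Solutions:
 f(x) = C1 + Integral(x/cos(x), x)


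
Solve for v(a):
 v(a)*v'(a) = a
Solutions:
 v(a) = -sqrt(C1 + a^2)
 v(a) = sqrt(C1 + a^2)


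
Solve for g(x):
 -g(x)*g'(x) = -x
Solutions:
 g(x) = -sqrt(C1 + x^2)
 g(x) = sqrt(C1 + x^2)


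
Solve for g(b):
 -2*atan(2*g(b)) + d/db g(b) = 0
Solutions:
 Integral(1/atan(2*_y), (_y, g(b))) = C1 + 2*b


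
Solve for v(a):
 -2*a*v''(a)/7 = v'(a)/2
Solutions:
 v(a) = C1 + C2/a^(3/4)


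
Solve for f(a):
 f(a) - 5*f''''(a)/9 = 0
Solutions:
 f(a) = C1*exp(-sqrt(3)*5^(3/4)*a/5) + C2*exp(sqrt(3)*5^(3/4)*a/5) + C3*sin(sqrt(3)*5^(3/4)*a/5) + C4*cos(sqrt(3)*5^(3/4)*a/5)


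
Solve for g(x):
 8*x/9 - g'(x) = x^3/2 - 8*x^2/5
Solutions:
 g(x) = C1 - x^4/8 + 8*x^3/15 + 4*x^2/9


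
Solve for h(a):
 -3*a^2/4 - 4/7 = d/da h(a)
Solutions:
 h(a) = C1 - a^3/4 - 4*a/7


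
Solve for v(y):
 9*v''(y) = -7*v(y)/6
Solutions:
 v(y) = C1*sin(sqrt(42)*y/18) + C2*cos(sqrt(42)*y/18)


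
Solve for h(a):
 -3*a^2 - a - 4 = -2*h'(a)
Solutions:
 h(a) = C1 + a^3/2 + a^2/4 + 2*a


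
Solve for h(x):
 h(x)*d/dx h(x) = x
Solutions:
 h(x) = -sqrt(C1 + x^2)
 h(x) = sqrt(C1 + x^2)


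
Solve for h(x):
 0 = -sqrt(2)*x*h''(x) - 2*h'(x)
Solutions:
 h(x) = C1 + C2*x^(1 - sqrt(2))


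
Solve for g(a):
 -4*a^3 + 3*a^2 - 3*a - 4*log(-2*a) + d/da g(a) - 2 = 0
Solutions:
 g(a) = C1 + a^4 - a^3 + 3*a^2/2 + 4*a*log(-a) + 2*a*(-1 + 2*log(2))


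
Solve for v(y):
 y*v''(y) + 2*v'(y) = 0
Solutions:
 v(y) = C1 + C2/y


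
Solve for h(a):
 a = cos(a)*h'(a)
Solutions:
 h(a) = C1 + Integral(a/cos(a), a)


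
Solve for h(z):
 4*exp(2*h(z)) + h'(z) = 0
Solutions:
 h(z) = log(-sqrt(-1/(C1 - 4*z))) - log(2)/2
 h(z) = log(-1/(C1 - 4*z))/2 - log(2)/2


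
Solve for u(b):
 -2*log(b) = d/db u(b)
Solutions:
 u(b) = C1 - 2*b*log(b) + 2*b


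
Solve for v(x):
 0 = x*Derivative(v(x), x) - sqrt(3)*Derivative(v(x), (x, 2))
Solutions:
 v(x) = C1 + C2*erfi(sqrt(2)*3^(3/4)*x/6)


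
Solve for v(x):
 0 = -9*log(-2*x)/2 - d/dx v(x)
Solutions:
 v(x) = C1 - 9*x*log(-x)/2 + 9*x*(1 - log(2))/2


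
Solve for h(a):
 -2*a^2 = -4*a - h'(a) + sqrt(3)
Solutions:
 h(a) = C1 + 2*a^3/3 - 2*a^2 + sqrt(3)*a


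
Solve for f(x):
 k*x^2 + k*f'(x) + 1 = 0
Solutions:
 f(x) = C1 - x^3/3 - x/k


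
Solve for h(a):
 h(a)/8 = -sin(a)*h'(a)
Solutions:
 h(a) = C1*(cos(a) + 1)^(1/16)/(cos(a) - 1)^(1/16)


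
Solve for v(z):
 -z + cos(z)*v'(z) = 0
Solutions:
 v(z) = C1 + Integral(z/cos(z), z)


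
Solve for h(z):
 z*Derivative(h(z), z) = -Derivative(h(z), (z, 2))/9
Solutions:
 h(z) = C1 + C2*erf(3*sqrt(2)*z/2)


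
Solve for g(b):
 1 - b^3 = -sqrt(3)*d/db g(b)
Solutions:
 g(b) = C1 + sqrt(3)*b^4/12 - sqrt(3)*b/3


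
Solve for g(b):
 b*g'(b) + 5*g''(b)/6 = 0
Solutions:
 g(b) = C1 + C2*erf(sqrt(15)*b/5)


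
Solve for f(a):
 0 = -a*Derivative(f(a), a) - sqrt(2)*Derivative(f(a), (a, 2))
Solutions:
 f(a) = C1 + C2*erf(2^(1/4)*a/2)


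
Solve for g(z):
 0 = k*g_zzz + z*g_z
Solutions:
 g(z) = C1 + Integral(C2*airyai(z*(-1/k)^(1/3)) + C3*airybi(z*(-1/k)^(1/3)), z)


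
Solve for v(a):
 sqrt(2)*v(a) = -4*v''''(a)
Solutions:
 v(a) = (C1*sin(2^(1/8)*a/2) + C2*cos(2^(1/8)*a/2))*exp(-2^(1/8)*a/2) + (C3*sin(2^(1/8)*a/2) + C4*cos(2^(1/8)*a/2))*exp(2^(1/8)*a/2)


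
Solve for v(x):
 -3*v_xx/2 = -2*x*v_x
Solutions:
 v(x) = C1 + C2*erfi(sqrt(6)*x/3)


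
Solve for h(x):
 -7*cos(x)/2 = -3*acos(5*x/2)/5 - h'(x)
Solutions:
 h(x) = C1 - 3*x*acos(5*x/2)/5 + 3*sqrt(4 - 25*x^2)/25 + 7*sin(x)/2


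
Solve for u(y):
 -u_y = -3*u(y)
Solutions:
 u(y) = C1*exp(3*y)


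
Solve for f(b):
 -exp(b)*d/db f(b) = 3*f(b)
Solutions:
 f(b) = C1*exp(3*exp(-b))


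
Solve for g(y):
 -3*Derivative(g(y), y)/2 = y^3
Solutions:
 g(y) = C1 - y^4/6


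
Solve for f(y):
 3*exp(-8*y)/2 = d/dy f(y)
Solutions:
 f(y) = C1 - 3*exp(-8*y)/16


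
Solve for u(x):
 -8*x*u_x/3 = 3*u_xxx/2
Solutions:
 u(x) = C1 + Integral(C2*airyai(-2*6^(1/3)*x/3) + C3*airybi(-2*6^(1/3)*x/3), x)


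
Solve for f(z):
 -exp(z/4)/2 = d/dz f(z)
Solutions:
 f(z) = C1 - 2*exp(z/4)


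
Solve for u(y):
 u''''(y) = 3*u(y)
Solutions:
 u(y) = C1*exp(-3^(1/4)*y) + C2*exp(3^(1/4)*y) + C3*sin(3^(1/4)*y) + C4*cos(3^(1/4)*y)


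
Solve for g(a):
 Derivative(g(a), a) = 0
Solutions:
 g(a) = C1


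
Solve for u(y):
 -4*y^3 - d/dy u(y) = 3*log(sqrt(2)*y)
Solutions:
 u(y) = C1 - y^4 - 3*y*log(y) - 3*y*log(2)/2 + 3*y


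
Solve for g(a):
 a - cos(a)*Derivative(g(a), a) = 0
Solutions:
 g(a) = C1 + Integral(a/cos(a), a)


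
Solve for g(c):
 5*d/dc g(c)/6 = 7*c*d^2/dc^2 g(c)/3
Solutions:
 g(c) = C1 + C2*c^(19/14)


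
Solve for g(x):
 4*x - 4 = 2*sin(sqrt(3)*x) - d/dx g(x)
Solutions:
 g(x) = C1 - 2*x^2 + 4*x - 2*sqrt(3)*cos(sqrt(3)*x)/3


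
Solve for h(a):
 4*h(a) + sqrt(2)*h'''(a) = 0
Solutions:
 h(a) = C3*exp(-sqrt(2)*a) + (C1*sin(sqrt(6)*a/2) + C2*cos(sqrt(6)*a/2))*exp(sqrt(2)*a/2)


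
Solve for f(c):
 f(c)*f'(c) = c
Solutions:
 f(c) = -sqrt(C1 + c^2)
 f(c) = sqrt(C1 + c^2)


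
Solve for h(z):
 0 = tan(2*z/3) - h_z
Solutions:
 h(z) = C1 - 3*log(cos(2*z/3))/2


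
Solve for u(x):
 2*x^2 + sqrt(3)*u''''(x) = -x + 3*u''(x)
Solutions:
 u(x) = C1 + C2*x + C3*exp(-3^(1/4)*x) + C4*exp(3^(1/4)*x) + x^4/18 + x^3/18 + 2*sqrt(3)*x^2/9


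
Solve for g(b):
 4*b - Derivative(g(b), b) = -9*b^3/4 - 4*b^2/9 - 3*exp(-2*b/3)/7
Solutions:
 g(b) = C1 + 9*b^4/16 + 4*b^3/27 + 2*b^2 - 9*exp(-2*b/3)/14


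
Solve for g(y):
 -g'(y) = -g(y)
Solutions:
 g(y) = C1*exp(y)


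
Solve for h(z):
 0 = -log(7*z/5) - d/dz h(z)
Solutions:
 h(z) = C1 - z*log(z) + z*log(5/7) + z


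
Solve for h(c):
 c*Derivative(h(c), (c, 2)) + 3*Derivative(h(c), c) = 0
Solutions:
 h(c) = C1 + C2/c^2


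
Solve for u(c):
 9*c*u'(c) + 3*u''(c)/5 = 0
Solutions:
 u(c) = C1 + C2*erf(sqrt(30)*c/2)


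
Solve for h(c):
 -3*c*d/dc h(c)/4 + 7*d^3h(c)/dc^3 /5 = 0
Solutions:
 h(c) = C1 + Integral(C2*airyai(1470^(1/3)*c/14) + C3*airybi(1470^(1/3)*c/14), c)


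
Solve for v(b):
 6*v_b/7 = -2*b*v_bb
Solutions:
 v(b) = C1 + C2*b^(4/7)


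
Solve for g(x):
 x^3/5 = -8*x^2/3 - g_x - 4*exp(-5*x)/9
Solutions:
 g(x) = C1 - x^4/20 - 8*x^3/9 + 4*exp(-5*x)/45


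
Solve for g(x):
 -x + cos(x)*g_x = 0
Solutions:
 g(x) = C1 + Integral(x/cos(x), x)


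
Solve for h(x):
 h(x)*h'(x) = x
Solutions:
 h(x) = -sqrt(C1 + x^2)
 h(x) = sqrt(C1 + x^2)


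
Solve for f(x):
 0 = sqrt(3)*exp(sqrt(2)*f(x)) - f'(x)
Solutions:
 f(x) = sqrt(2)*(2*log(-1/(C1 + sqrt(3)*x)) - log(2))/4


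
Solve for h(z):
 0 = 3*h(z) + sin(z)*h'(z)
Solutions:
 h(z) = C1*(cos(z) + 1)^(3/2)/(cos(z) - 1)^(3/2)


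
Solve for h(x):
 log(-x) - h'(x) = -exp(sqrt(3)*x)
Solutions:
 h(x) = C1 + x*log(-x) - x + sqrt(3)*exp(sqrt(3)*x)/3


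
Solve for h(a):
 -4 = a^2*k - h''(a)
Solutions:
 h(a) = C1 + C2*a + a^4*k/12 + 2*a^2


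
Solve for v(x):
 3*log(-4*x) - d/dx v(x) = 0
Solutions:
 v(x) = C1 + 3*x*log(-x) + 3*x*(-1 + 2*log(2))


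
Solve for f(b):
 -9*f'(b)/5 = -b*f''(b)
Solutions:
 f(b) = C1 + C2*b^(14/5)


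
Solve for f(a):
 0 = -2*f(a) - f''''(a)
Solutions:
 f(a) = (C1*sin(2^(3/4)*a/2) + C2*cos(2^(3/4)*a/2))*exp(-2^(3/4)*a/2) + (C3*sin(2^(3/4)*a/2) + C4*cos(2^(3/4)*a/2))*exp(2^(3/4)*a/2)


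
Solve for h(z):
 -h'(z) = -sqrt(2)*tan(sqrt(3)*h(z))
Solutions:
 h(z) = sqrt(3)*(pi - asin(C1*exp(sqrt(6)*z)))/3
 h(z) = sqrt(3)*asin(C1*exp(sqrt(6)*z))/3


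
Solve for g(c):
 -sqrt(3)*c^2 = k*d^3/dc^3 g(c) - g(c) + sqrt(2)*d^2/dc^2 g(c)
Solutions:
 g(c) = C1*exp(-c*((sqrt(((-27 + 4*sqrt(2)/k^2)^2 - 32/k^4)/k^2)/2 - 27/(2*k) + 2*sqrt(2)/k^3)^(1/3) + sqrt(2)/k + 2/(k^2*(sqrt(((-27 + 4*sqrt(2)/k^2)^2 - 32/k^4)/k^2)/2 - 27/(2*k) + 2*sqrt(2)/k^3)^(1/3)))/3) + C2*exp(c*((sqrt(((-27 + 4*sqrt(2)/k^2)^2 - 32/k^4)/k^2)/2 - 27/(2*k) + 2*sqrt(2)/k^3)^(1/3) - sqrt(3)*I*(sqrt(((-27 + 4*sqrt(2)/k^2)^2 - 32/k^4)/k^2)/2 - 27/(2*k) + 2*sqrt(2)/k^3)^(1/3) - 2*sqrt(2)/k - 8/(k^2*(-1 + sqrt(3)*I)*(sqrt(((-27 + 4*sqrt(2)/k^2)^2 - 32/k^4)/k^2)/2 - 27/(2*k) + 2*sqrt(2)/k^3)^(1/3)))/6) + C3*exp(c*((sqrt(((-27 + 4*sqrt(2)/k^2)^2 - 32/k^4)/k^2)/2 - 27/(2*k) + 2*sqrt(2)/k^3)^(1/3) + sqrt(3)*I*(sqrt(((-27 + 4*sqrt(2)/k^2)^2 - 32/k^4)/k^2)/2 - 27/(2*k) + 2*sqrt(2)/k^3)^(1/3) - 2*sqrt(2)/k + 8/(k^2*(1 + sqrt(3)*I)*(sqrt(((-27 + 4*sqrt(2)/k^2)^2 - 32/k^4)/k^2)/2 - 27/(2*k) + 2*sqrt(2)/k^3)^(1/3)))/6) + sqrt(3)*c^2 + 2*sqrt(6)


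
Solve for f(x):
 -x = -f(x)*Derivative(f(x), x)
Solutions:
 f(x) = -sqrt(C1 + x^2)
 f(x) = sqrt(C1 + x^2)


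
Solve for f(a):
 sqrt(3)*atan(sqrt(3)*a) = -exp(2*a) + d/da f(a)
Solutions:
 f(a) = C1 + sqrt(3)*(a*atan(sqrt(3)*a) - sqrt(3)*log(3*a^2 + 1)/6) + exp(2*a)/2


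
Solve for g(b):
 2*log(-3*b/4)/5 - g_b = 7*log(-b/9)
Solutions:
 g(b) = C1 - 33*b*log(-b)/5 + b*(-4*log(2) + 33 + 72*log(3))/5


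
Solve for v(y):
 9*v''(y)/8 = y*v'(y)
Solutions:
 v(y) = C1 + C2*erfi(2*y/3)


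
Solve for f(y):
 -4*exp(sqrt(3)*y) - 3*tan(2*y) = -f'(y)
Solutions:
 f(y) = C1 + 4*sqrt(3)*exp(sqrt(3)*y)/3 - 3*log(cos(2*y))/2


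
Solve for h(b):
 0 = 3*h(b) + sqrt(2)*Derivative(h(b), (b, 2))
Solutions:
 h(b) = C1*sin(2^(3/4)*sqrt(3)*b/2) + C2*cos(2^(3/4)*sqrt(3)*b/2)


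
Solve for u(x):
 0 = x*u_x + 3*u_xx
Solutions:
 u(x) = C1 + C2*erf(sqrt(6)*x/6)


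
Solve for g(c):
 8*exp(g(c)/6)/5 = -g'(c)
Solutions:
 g(c) = 6*log(1/(C1 + 8*c)) + 6*log(30)


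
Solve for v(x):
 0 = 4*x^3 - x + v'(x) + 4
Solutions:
 v(x) = C1 - x^4 + x^2/2 - 4*x


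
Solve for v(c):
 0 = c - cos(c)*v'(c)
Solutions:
 v(c) = C1 + Integral(c/cos(c), c)


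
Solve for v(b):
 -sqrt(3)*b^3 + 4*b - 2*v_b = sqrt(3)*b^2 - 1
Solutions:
 v(b) = C1 - sqrt(3)*b^4/8 - sqrt(3)*b^3/6 + b^2 + b/2


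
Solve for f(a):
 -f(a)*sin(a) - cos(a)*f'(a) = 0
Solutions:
 f(a) = C1*cos(a)


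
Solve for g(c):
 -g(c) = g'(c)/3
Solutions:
 g(c) = C1*exp(-3*c)


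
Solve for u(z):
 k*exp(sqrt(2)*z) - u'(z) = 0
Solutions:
 u(z) = C1 + sqrt(2)*k*exp(sqrt(2)*z)/2


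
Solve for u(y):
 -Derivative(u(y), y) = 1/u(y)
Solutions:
 u(y) = -sqrt(C1 - 2*y)
 u(y) = sqrt(C1 - 2*y)


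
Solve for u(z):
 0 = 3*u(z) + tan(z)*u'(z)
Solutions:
 u(z) = C1/sin(z)^3


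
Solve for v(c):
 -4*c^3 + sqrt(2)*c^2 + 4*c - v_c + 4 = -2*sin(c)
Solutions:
 v(c) = C1 - c^4 + sqrt(2)*c^3/3 + 2*c^2 + 4*c - 2*cos(c)


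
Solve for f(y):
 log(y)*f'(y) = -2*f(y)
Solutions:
 f(y) = C1*exp(-2*li(y))


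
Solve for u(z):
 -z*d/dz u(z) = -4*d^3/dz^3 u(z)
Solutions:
 u(z) = C1 + Integral(C2*airyai(2^(1/3)*z/2) + C3*airybi(2^(1/3)*z/2), z)


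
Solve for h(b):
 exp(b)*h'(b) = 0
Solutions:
 h(b) = C1


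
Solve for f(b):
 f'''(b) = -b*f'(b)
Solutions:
 f(b) = C1 + Integral(C2*airyai(-b) + C3*airybi(-b), b)


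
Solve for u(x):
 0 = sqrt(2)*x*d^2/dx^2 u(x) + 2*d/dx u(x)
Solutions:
 u(x) = C1 + C2*x^(1 - sqrt(2))


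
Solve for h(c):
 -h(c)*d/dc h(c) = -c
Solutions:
 h(c) = -sqrt(C1 + c^2)
 h(c) = sqrt(C1 + c^2)


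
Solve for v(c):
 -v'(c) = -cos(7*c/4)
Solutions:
 v(c) = C1 + 4*sin(7*c/4)/7


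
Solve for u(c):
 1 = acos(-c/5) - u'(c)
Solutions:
 u(c) = C1 + c*acos(-c/5) - c + sqrt(25 - c^2)


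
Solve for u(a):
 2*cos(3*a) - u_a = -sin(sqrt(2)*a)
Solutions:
 u(a) = C1 + 2*sin(3*a)/3 - sqrt(2)*cos(sqrt(2)*a)/2


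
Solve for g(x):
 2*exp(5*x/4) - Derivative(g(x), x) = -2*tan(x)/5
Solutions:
 g(x) = C1 + 8*exp(5*x/4)/5 - 2*log(cos(x))/5


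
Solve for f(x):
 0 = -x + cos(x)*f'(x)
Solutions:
 f(x) = C1 + Integral(x/cos(x), x)


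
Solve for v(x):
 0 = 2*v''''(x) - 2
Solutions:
 v(x) = C1 + C2*x + C3*x^2 + C4*x^3 + x^4/24


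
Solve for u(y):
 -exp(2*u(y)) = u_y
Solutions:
 u(y) = log(-sqrt(-1/(C1 - y))) - log(2)/2
 u(y) = log(-1/(C1 - y))/2 - log(2)/2


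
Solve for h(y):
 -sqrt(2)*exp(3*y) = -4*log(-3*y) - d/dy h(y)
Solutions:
 h(y) = C1 - 4*y*log(-y) + 4*y*(1 - log(3)) + sqrt(2)*exp(3*y)/3


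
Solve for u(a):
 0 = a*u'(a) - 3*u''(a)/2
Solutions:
 u(a) = C1 + C2*erfi(sqrt(3)*a/3)


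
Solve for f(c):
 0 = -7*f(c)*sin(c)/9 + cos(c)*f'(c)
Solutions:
 f(c) = C1/cos(c)^(7/9)


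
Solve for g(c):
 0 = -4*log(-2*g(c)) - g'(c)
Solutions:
 Integral(1/(log(-_y) + log(2)), (_y, g(c)))/4 = C1 - c


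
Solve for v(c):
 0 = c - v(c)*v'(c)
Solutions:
 v(c) = -sqrt(C1 + c^2)
 v(c) = sqrt(C1 + c^2)


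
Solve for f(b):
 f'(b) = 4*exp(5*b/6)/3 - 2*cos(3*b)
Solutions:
 f(b) = C1 + 8*exp(5*b/6)/5 - 2*sin(3*b)/3


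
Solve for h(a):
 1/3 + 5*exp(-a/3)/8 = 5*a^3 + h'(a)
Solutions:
 h(a) = C1 - 5*a^4/4 + a/3 - 15*exp(-a/3)/8


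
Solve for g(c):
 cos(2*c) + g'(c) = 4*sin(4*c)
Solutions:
 g(c) = C1 - sin(2*c)/2 - cos(4*c)


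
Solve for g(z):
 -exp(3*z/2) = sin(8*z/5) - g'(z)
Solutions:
 g(z) = C1 + 2*exp(3*z/2)/3 - 5*cos(8*z/5)/8


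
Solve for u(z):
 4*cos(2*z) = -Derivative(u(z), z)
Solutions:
 u(z) = C1 - 2*sin(2*z)


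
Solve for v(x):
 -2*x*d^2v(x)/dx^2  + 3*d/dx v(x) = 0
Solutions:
 v(x) = C1 + C2*x^(5/2)


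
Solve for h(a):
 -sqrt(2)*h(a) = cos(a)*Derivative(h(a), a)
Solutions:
 h(a) = C1*(sin(a) - 1)^(sqrt(2)/2)/(sin(a) + 1)^(sqrt(2)/2)


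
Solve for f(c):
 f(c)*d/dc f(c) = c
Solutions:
 f(c) = -sqrt(C1 + c^2)
 f(c) = sqrt(C1 + c^2)


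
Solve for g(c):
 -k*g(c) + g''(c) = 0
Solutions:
 g(c) = C1*exp(-c*sqrt(k)) + C2*exp(c*sqrt(k))


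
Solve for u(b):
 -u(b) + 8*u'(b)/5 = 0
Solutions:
 u(b) = C1*exp(5*b/8)


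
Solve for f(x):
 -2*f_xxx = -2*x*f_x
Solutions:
 f(x) = C1 + Integral(C2*airyai(x) + C3*airybi(x), x)


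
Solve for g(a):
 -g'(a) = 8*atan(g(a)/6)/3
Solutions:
 Integral(1/atan(_y/6), (_y, g(a))) = C1 - 8*a/3


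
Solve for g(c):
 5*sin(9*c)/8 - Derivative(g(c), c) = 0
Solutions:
 g(c) = C1 - 5*cos(9*c)/72


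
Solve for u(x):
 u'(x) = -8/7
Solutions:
 u(x) = C1 - 8*x/7


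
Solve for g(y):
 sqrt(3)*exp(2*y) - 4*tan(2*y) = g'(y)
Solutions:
 g(y) = C1 + sqrt(3)*exp(2*y)/2 + 2*log(cos(2*y))


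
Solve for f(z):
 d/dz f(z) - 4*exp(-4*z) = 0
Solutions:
 f(z) = C1 - exp(-4*z)


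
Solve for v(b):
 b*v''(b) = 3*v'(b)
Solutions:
 v(b) = C1 + C2*b^4


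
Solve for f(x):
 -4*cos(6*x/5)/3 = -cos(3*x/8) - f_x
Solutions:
 f(x) = C1 - 8*sin(3*x/8)/3 + 10*sin(6*x/5)/9


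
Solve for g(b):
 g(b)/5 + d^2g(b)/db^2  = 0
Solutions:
 g(b) = C1*sin(sqrt(5)*b/5) + C2*cos(sqrt(5)*b/5)


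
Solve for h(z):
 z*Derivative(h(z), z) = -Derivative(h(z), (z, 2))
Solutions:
 h(z) = C1 + C2*erf(sqrt(2)*z/2)


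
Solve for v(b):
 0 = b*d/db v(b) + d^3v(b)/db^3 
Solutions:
 v(b) = C1 + Integral(C2*airyai(-b) + C3*airybi(-b), b)


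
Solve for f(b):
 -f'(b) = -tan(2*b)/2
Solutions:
 f(b) = C1 - log(cos(2*b))/4


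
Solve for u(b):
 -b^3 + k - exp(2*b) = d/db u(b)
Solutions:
 u(b) = C1 - b^4/4 + b*k - exp(2*b)/2


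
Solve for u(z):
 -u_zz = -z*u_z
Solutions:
 u(z) = C1 + C2*erfi(sqrt(2)*z/2)


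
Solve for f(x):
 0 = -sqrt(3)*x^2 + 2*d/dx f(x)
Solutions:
 f(x) = C1 + sqrt(3)*x^3/6


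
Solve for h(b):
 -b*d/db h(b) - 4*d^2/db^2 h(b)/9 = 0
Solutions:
 h(b) = C1 + C2*erf(3*sqrt(2)*b/4)


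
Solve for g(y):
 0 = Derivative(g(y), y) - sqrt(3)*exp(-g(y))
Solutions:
 g(y) = log(C1 + sqrt(3)*y)


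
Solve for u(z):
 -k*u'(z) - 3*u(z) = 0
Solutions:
 u(z) = C1*exp(-3*z/k)


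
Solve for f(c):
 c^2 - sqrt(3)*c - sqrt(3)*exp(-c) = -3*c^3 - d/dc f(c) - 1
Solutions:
 f(c) = C1 - 3*c^4/4 - c^3/3 + sqrt(3)*c^2/2 - c - sqrt(3)*exp(-c)


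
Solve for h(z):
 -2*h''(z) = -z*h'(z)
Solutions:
 h(z) = C1 + C2*erfi(z/2)


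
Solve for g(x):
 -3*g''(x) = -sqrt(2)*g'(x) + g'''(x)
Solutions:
 g(x) = C1 + C2*exp(x*(-3 + sqrt(4*sqrt(2) + 9))/2) + C3*exp(-x*(3 + sqrt(4*sqrt(2) + 9))/2)


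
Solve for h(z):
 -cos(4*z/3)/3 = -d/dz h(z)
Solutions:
 h(z) = C1 + sin(4*z/3)/4


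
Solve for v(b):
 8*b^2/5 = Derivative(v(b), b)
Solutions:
 v(b) = C1 + 8*b^3/15


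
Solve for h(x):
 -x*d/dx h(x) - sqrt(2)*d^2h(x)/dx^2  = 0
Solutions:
 h(x) = C1 + C2*erf(2^(1/4)*x/2)


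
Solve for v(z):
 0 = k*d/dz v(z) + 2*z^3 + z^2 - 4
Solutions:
 v(z) = C1 - z^4/(2*k) - z^3/(3*k) + 4*z/k


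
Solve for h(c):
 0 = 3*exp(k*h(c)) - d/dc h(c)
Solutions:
 h(c) = Piecewise((log(-1/(C1*k + 3*c*k))/k, Ne(k, 0)), (nan, True))
 h(c) = Piecewise((C1 + 3*c, Eq(k, 0)), (nan, True))


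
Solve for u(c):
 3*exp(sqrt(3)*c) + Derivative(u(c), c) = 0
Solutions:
 u(c) = C1 - sqrt(3)*exp(sqrt(3)*c)


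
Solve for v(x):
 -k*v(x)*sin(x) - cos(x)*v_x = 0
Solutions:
 v(x) = C1*exp(k*log(cos(x)))


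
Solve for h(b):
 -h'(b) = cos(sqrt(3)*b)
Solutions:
 h(b) = C1 - sqrt(3)*sin(sqrt(3)*b)/3


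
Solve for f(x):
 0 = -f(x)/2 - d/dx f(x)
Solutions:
 f(x) = C1*exp(-x/2)


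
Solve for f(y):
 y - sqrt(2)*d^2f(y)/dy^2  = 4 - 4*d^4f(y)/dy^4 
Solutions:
 f(y) = C1 + C2*y + C3*exp(-2^(1/4)*y/2) + C4*exp(2^(1/4)*y/2) + sqrt(2)*y^3/12 - sqrt(2)*y^2


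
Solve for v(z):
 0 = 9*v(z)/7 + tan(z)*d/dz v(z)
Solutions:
 v(z) = C1/sin(z)^(9/7)


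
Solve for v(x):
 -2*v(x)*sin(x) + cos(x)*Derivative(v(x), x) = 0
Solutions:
 v(x) = C1/cos(x)^2


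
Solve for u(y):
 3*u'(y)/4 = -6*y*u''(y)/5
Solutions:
 u(y) = C1 + C2*y^(3/8)


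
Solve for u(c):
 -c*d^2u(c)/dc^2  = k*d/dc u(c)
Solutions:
 u(c) = C1 + c^(1 - re(k))*(C2*sin(log(c)*Abs(im(k))) + C3*cos(log(c)*im(k)))


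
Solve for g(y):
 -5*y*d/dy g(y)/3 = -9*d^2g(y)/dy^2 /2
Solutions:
 g(y) = C1 + C2*erfi(sqrt(15)*y/9)


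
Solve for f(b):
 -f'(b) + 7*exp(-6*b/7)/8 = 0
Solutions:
 f(b) = C1 - 49*exp(-6*b/7)/48


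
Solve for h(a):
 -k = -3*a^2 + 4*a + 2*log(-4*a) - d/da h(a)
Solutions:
 h(a) = C1 - a^3 + 2*a^2 + a*(k - 2 + 4*log(2)) + 2*a*log(-a)


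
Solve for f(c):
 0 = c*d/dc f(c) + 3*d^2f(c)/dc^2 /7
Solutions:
 f(c) = C1 + C2*erf(sqrt(42)*c/6)


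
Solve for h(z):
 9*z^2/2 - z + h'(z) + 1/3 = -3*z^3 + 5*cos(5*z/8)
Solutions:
 h(z) = C1 - 3*z^4/4 - 3*z^3/2 + z^2/2 - z/3 + 8*sin(5*z/8)


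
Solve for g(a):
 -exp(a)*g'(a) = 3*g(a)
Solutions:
 g(a) = C1*exp(3*exp(-a))


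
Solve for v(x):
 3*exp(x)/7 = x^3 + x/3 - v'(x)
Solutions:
 v(x) = C1 + x^4/4 + x^2/6 - 3*exp(x)/7


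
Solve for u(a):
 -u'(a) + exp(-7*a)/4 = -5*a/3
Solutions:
 u(a) = C1 + 5*a^2/6 - exp(-7*a)/28


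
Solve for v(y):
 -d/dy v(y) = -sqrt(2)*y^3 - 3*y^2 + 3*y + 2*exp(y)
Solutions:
 v(y) = C1 + sqrt(2)*y^4/4 + y^3 - 3*y^2/2 - 2*exp(y)


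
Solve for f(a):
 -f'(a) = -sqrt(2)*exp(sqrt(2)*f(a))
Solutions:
 f(a) = sqrt(2)*(2*log(-1/(C1 + sqrt(2)*a)) - log(2))/4


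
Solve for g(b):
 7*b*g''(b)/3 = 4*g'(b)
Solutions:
 g(b) = C1 + C2*b^(19/7)


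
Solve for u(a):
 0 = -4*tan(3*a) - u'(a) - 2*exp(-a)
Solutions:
 u(a) = C1 - 2*log(tan(3*a)^2 + 1)/3 + 2*exp(-a)


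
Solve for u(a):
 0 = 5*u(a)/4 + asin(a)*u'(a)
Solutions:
 u(a) = C1*exp(-5*Integral(1/asin(a), a)/4)


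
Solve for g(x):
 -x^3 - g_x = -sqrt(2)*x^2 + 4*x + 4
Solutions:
 g(x) = C1 - x^4/4 + sqrt(2)*x^3/3 - 2*x^2 - 4*x


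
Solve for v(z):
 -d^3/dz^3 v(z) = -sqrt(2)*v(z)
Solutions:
 v(z) = C3*exp(2^(1/6)*z) + (C1*sin(2^(1/6)*sqrt(3)*z/2) + C2*cos(2^(1/6)*sqrt(3)*z/2))*exp(-2^(1/6)*z/2)


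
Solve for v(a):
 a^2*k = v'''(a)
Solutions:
 v(a) = C1 + C2*a + C3*a^2 + a^5*k/60


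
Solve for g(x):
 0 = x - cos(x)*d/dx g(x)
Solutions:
 g(x) = C1 + Integral(x/cos(x), x)


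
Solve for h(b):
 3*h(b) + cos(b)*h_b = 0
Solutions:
 h(b) = C1*(sin(b) - 1)^(3/2)/(sin(b) + 1)^(3/2)


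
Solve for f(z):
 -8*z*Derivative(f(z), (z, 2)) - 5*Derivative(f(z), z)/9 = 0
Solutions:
 f(z) = C1 + C2*z^(67/72)


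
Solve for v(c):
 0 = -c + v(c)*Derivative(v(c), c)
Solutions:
 v(c) = -sqrt(C1 + c^2)
 v(c) = sqrt(C1 + c^2)


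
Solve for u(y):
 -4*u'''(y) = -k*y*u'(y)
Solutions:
 u(y) = C1 + Integral(C2*airyai(2^(1/3)*k^(1/3)*y/2) + C3*airybi(2^(1/3)*k^(1/3)*y/2), y)


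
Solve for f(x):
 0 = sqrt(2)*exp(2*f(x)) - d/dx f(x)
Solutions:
 f(x) = log(-sqrt(-1/(C1 + sqrt(2)*x))) - log(2)/2
 f(x) = log(-1/(C1 + sqrt(2)*x))/2 - log(2)/2


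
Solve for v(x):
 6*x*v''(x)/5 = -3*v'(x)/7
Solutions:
 v(x) = C1 + C2*x^(9/14)


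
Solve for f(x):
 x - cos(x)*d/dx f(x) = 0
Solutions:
 f(x) = C1 + Integral(x/cos(x), x)


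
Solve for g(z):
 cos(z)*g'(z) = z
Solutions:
 g(z) = C1 + Integral(z/cos(z), z)


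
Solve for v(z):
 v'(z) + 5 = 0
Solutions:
 v(z) = C1 - 5*z


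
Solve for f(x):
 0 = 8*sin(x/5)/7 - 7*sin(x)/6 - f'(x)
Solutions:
 f(x) = C1 - 40*cos(x/5)/7 + 7*cos(x)/6


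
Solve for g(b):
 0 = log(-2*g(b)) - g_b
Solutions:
 -Integral(1/(log(-_y) + log(2)), (_y, g(b))) = C1 - b


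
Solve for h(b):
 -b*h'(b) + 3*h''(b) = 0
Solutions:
 h(b) = C1 + C2*erfi(sqrt(6)*b/6)


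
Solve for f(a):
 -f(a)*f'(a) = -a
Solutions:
 f(a) = -sqrt(C1 + a^2)
 f(a) = sqrt(C1 + a^2)


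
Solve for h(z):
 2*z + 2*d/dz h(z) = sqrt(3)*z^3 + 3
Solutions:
 h(z) = C1 + sqrt(3)*z^4/8 - z^2/2 + 3*z/2


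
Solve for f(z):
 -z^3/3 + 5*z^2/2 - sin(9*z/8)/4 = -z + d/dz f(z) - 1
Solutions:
 f(z) = C1 - z^4/12 + 5*z^3/6 + z^2/2 + z + 2*cos(9*z/8)/9


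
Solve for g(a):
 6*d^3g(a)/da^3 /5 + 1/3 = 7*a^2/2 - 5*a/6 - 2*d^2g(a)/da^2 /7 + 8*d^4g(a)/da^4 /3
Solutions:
 g(a) = C1 + C2*a + C3*exp(a*(63 - sqrt(12369))/280) + C4*exp(a*(63 + sqrt(12369))/280) + 49*a^4/48 - 6349*a^3/360 + 67193*a^2/200


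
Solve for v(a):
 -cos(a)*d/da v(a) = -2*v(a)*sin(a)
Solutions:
 v(a) = C1/cos(a)^2


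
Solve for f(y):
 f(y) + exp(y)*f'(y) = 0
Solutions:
 f(y) = C1*exp(exp(-y))


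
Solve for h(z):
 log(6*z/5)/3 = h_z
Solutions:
 h(z) = C1 + z*log(z)/3 - z*log(5)/3 - z/3 + z*log(6)/3


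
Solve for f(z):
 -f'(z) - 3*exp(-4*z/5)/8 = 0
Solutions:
 f(z) = C1 + 15*exp(-4*z/5)/32


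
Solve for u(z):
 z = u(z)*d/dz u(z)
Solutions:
 u(z) = -sqrt(C1 + z^2)
 u(z) = sqrt(C1 + z^2)


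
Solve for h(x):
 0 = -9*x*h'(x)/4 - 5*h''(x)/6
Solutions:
 h(x) = C1 + C2*erf(3*sqrt(15)*x/10)


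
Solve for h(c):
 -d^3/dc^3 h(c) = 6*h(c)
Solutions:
 h(c) = C3*exp(-6^(1/3)*c) + (C1*sin(2^(1/3)*3^(5/6)*c/2) + C2*cos(2^(1/3)*3^(5/6)*c/2))*exp(6^(1/3)*c/2)


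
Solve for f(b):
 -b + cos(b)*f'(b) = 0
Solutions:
 f(b) = C1 + Integral(b/cos(b), b)


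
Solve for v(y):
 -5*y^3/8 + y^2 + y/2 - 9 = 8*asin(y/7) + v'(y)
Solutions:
 v(y) = C1 - 5*y^4/32 + y^3/3 + y^2/4 - 8*y*asin(y/7) - 9*y - 8*sqrt(49 - y^2)


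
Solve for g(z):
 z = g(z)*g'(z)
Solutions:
 g(z) = -sqrt(C1 + z^2)
 g(z) = sqrt(C1 + z^2)


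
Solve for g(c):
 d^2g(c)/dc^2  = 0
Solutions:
 g(c) = C1 + C2*c


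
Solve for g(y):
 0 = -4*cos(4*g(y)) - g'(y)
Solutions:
 g(y) = -asin((C1 + exp(32*y))/(C1 - exp(32*y)))/4 + pi/4
 g(y) = asin((C1 + exp(32*y))/(C1 - exp(32*y)))/4


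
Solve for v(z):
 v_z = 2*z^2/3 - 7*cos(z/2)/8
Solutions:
 v(z) = C1 + 2*z^3/9 - 7*sin(z/2)/4


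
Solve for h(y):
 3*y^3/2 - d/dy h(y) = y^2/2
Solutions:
 h(y) = C1 + 3*y^4/8 - y^3/6


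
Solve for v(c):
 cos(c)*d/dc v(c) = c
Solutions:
 v(c) = C1 + Integral(c/cos(c), c)


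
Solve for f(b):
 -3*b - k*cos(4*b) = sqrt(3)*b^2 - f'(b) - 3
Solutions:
 f(b) = C1 + sqrt(3)*b^3/3 + 3*b^2/2 - 3*b + k*sin(4*b)/4


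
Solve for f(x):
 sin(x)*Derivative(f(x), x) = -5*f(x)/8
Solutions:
 f(x) = C1*(cos(x) + 1)^(5/16)/(cos(x) - 1)^(5/16)


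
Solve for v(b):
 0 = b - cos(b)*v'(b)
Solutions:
 v(b) = C1 + Integral(b/cos(b), b)


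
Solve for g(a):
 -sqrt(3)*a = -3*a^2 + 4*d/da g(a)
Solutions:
 g(a) = C1 + a^3/4 - sqrt(3)*a^2/8


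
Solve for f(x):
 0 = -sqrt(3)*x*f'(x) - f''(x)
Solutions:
 f(x) = C1 + C2*erf(sqrt(2)*3^(1/4)*x/2)
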